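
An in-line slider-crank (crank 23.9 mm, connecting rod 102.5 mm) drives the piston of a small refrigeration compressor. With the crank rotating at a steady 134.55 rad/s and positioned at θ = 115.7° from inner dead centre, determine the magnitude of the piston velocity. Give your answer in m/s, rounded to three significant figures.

2.60

ω = 134.6 rad/s
For an in-line slider-crank, x = r cosθ + √(L² − r² sin²θ), so v = −rω sinθ·[1 + r cosθ/√(L² − r² sin²θ)].
With r = 0.0239 m, L = 0.1025 m, θ = 115.7°: √(L² − r² sin²θ) = 0.10021 m.
v = −0.0239·134.6·0.90108·[1 + 0.0239·-0.43366/0.10021] = -2.5979 m/s.
|v| = 2.5979 m/s.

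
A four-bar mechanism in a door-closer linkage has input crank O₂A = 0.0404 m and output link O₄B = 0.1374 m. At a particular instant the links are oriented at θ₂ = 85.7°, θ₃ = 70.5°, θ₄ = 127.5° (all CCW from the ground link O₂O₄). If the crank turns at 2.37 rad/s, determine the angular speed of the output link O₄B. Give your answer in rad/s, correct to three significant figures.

0.218

ω₂ = 2.37 rad/s
Differentiating the loop-closure r₂e^{iθ₂}+r₃e^{iθ₃}=r₁+r₄e^{iθ₄} gives r₂ω₂e^{iθ₂}+r₃ω₃e^{iθ₃}=r₄ω₄e^{iθ₄}.
Eliminating the other unknown: ω₄ = r₂ω₂ sin(θ₂−θ₃) / [r₄ sin(θ₄−θ₃)].
Numerator sine = +0.26219; denominator sine = +0.83867.
Result = 0.0404·2.37·(+0.26219) / (0.1374·(+0.83867)) = +0.21785 rad/s; magnitude 0.21785 rad/s.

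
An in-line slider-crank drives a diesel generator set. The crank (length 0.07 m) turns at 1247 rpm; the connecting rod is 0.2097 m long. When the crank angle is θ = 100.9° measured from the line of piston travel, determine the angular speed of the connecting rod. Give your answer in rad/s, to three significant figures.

ω = 130.6 rad/s (converted from 1247 rpm).
The rod makes angle φ with the slider axis where L sinφ = r sinθ; differentiating, L cosφ·φ̇ = r ω cosθ.
L cosφ = √(L² − r² sin²θ) = 0.19811 m.
|ω_rod| = r ω |cosθ| / √(L² − r² sin²θ) = 0.07·130.6·0.18910/0.19811 = 8.7249 rad/s.

8.72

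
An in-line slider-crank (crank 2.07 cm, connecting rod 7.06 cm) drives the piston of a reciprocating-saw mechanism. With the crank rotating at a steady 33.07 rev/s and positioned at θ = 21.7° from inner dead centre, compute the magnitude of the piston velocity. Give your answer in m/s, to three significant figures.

2.03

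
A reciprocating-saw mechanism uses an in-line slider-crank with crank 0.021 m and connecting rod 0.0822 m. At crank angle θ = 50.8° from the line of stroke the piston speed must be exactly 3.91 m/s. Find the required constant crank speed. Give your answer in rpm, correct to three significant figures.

For an in-line slider-crank, |v_piston| = rω|sinθ|·[1 + r cosθ/√(L² − r² sin²θ)].
With r = 0.021 m, L = 0.0822 m, θ = 50.8°: the bracketed kinematic factor |dx/dθ| = 0.018955 m.
ω = v/|dx/dθ| = 3.91/0.018955 = 206.28 rad/s.
N = 60ω/(2π) = 1969.9 rpm.

1970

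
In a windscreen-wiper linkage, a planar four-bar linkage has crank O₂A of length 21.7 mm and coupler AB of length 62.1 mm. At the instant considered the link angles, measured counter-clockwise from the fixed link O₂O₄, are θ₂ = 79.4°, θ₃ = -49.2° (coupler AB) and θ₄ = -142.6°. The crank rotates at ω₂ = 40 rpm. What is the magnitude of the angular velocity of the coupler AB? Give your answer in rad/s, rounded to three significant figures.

ω₂ = 4.189 rad/s (from 40 rpm).
Differentiating the loop-closure r₂e^{iθ₂}+r₃e^{iθ₃}=r₁+r₄e^{iθ₄} gives r₂ω₂e^{iθ₂}+r₃ω₃e^{iθ₃}=r₄ω₄e^{iθ₄}.
Eliminating the other unknown: ω₃ = r₂ω₂ sin(θ₄−θ₂) / [r₃ sin(θ₃−θ₄)].
Numerator sine = +0.66913; denominator sine = +0.99824.
Result = 0.0217·4.189·(+0.66913) / (0.0621·(+0.99824)) = +0.98114 rad/s; magnitude 0.98114 rad/s.

0.981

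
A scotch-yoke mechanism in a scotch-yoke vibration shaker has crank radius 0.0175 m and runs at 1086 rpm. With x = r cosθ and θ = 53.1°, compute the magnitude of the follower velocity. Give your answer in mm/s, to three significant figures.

ω = 113.7 rad/s (from 1086 rpm).
x = r cosθ ⇒ ẋ = −rω sinθ.
|v| = rω|sinθ| = 0.0175·113.7·|sin 53.1°| = 1.5915 m/s = 1591.5 mm/s.

1590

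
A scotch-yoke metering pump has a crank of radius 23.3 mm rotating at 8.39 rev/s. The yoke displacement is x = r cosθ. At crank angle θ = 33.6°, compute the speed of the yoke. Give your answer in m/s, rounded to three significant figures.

ω = 52.72 rad/s (from 8.39 rev/s).
x = r cosθ ⇒ ẋ = −rω sinθ.
|v| = rω|sinθ| = 0.0233·52.72·|sin 33.6°| = 0.67972 m/s.

0.680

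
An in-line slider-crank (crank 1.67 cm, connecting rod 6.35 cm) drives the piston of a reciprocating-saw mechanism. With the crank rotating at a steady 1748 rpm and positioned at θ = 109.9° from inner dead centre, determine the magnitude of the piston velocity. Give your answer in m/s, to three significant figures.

ω = 2π·1748/60 = 183.1 rad/s
For an in-line slider-crank, x = r cosθ + √(L² − r² sin²θ), so v = −rω sinθ·[1 + r cosθ/√(L² − r² sin²θ)].
With r = 0.0167 m, L = 0.0635 m, θ = 109.9°: √(L² − r² sin²θ) = 0.061528 m.
v = −0.0167·183.1·0.94029·[1 + 0.0167·-0.34038/0.061528] = -2.6088 m/s.
|v| = 2.6088 m/s.

2.61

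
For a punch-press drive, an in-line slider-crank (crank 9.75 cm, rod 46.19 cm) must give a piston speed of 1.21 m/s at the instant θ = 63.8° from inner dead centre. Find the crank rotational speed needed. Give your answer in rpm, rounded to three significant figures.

121

For an in-line slider-crank, |v_piston| = rω|sinθ|·[1 + r cosθ/√(L² − r² sin²θ)].
With r = 0.0975 m, L = 0.4619 m, θ = 63.8°: the bracketed kinematic factor |dx/dθ| = 0.095786 m.
ω = v/|dx/dθ| = 1.21/0.095786 = 12.632 rad/s.
N = 60ω/(2π) = 120.63 rpm.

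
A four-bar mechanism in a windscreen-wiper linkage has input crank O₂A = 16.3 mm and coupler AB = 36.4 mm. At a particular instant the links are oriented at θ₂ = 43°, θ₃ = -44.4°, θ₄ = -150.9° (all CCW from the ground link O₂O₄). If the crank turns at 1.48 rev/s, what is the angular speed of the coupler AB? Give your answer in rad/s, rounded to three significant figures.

1.04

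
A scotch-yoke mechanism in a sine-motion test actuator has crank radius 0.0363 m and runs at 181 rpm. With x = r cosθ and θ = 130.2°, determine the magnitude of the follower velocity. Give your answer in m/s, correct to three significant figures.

0.526

ω = 18.95 rad/s (from 181 rpm).
x = r cosθ ⇒ ẋ = −rω sinθ.
|v| = rω|sinθ| = 0.0363·18.95·|sin 130.2°| = 0.52552 m/s.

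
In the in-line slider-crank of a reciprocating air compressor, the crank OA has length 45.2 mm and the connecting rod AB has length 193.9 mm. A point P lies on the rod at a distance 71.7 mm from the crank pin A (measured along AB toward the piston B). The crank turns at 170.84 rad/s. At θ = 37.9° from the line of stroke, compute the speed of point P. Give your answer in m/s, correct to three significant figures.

ω = 170.8 rad/s.  Crank-pin speed |V_A| = rω = 7.722 m/s, perpendicular to OA.
Rod angle: sinφ = −(r/L) sinθ ⇒ φ = -8.233°; ω_rod = −rω cosθ/√(L²−r²sin²θ) = -31.752 rad/s.
V_P = V_A + ω_rod × AP, with AP = 0.0717 m along the rod.
Components: V_Px = −rω sinθ − a·ω_rod·sinφ = -5.0695 m/s;  V_Py = rω cosθ + a·ω_rod·cosφ = +3.8401 m/s.
|V_P| = √(V_Px² + V_Py²) = 6.3597 m/s.

6.36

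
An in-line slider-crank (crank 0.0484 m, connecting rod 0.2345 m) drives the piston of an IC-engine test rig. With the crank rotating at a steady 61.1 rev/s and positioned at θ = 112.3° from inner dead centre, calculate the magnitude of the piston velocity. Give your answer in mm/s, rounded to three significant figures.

ω = 2π·61.1 = 383.9 rad/s
For an in-line slider-crank, x = r cosθ + √(L² − r² sin²θ), so v = −rω sinθ·[1 + r cosθ/√(L² − r² sin²θ)].
With r = 0.0484 m, L = 0.2345 m, θ = 112.3°: √(L² − r² sin²θ) = 0.23018 m.
v = −0.0484·383.9·0.92521·[1 + 0.0484·-0.37946/0.23018] = -15.82 m/s.
|v| = 15.82 m/s = 15820 mm/s.

15800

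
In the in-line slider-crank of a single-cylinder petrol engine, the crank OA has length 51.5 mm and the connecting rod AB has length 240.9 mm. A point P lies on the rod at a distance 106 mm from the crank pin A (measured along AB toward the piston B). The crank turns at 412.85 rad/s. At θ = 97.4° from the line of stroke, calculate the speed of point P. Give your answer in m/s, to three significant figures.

20.9

ω = 412.9 rad/s.  Crank-pin speed |V_A| = rω = 21.262 m/s, perpendicular to OA.
Rod angle: sinφ = −(r/L) sinθ ⇒ φ = -12.240°; ω_rod = −rω cosθ/√(L²−r²sin²θ) = +11.632 rad/s.
V_P = V_A + ω_rod × AP, with AP = 0.106 m along the rod.
Components: V_Px = −rω sinθ − a·ω_rod·sinφ = -20.823 m/s;  V_Py = rω cosθ + a·ω_rod·cosφ = -1.5335 m/s.
|V_P| = √(V_Px² + V_Py²) = 20.88 m/s.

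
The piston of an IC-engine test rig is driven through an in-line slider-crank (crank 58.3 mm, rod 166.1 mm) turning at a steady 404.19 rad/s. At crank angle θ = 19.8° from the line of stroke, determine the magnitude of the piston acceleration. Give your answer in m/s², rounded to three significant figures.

11600

ω = 404.2 rad/s
x(θ) = r cosθ + √(L² − r² sin²θ); with ω constant, a = ω²·d²x/dθ².
d²x/dθ² = −r cosθ − r²(cos2θ)/√u − r⁴ sin²2θ/(4u^{3/2}),  u = L² − r² sin²θ = 0.0271992 m².
Substituting r = 0.0583 m, L = 0.1661 m, θ = 19.8°: d²x/dθ² = -0.070995 m.
a = ω²·d²x/dθ² = (404.2)²·(-0.070995) = -11598 m/s²;  |a| = 11598 m/s².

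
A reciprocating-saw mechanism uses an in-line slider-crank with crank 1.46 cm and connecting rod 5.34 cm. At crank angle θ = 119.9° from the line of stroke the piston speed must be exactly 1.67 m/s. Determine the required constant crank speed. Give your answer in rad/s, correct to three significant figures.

153

For an in-line slider-crank, |v_piston| = rω|sinθ|·[1 + r cosθ/√(L² − r² sin²θ)].
With r = 0.0146 m, L = 0.0534 m, θ = 119.9°: the bracketed kinematic factor |dx/dθ| = 0.010881 m.
ω = v/|dx/dθ| = 1.67/0.010881 = 153.48 rad/s.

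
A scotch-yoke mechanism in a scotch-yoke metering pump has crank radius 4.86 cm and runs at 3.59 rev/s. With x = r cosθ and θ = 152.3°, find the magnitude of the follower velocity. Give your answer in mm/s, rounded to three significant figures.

ω = 22.56 rad/s (from 3.59 rev/s).
x = r cosθ ⇒ ẋ = −rω sinθ.
|v| = rω|sinθ| = 0.0486·22.56·|sin 152.3°| = 0.50958 m/s = 509.58 mm/s.

510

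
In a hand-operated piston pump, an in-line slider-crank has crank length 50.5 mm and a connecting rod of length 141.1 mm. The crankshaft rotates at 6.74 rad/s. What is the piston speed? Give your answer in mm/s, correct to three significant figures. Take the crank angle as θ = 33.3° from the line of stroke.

ω = 6.74 rad/s
For an in-line slider-crank, x = r cosθ + √(L² − r² sin²θ), so v = −rω sinθ·[1 + r cosθ/√(L² − r² sin²θ)].
With r = 0.0505 m, L = 0.1411 m, θ = 33.3°: √(L² − r² sin²θ) = 0.13835 m.
v = −0.0505·6.74·0.54902·[1 + 0.0505·0.83581/0.13835] = -0.24388 m/s.
|v| = 0.24388 m/s = 243.88 mm/s.

244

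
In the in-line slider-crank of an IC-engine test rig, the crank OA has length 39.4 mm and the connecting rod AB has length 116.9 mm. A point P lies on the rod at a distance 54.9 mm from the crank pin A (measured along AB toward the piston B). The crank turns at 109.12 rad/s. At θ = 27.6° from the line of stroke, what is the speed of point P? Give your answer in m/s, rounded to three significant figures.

ω = 109.1 rad/s.  Crank-pin speed |V_A| = rω = 4.2993 m/s, perpendicular to OA.
Rod angle: sinφ = −(r/L) sinθ ⇒ φ = -8.983°; ω_rod = −rω cosθ/√(L²−r²sin²θ) = -32.997 rad/s.
V_P = V_A + ω_rod × AP, with AP = 0.0549 m along the rod.
Components: V_Px = −rω sinθ − a·ω_rod·sinφ = -2.2747 m/s;  V_Py = rω cosθ + a·ω_rod·cosφ = +2.0207 m/s.
|V_P| = √(V_Px² + V_Py²) = 3.0427 m/s.

3.04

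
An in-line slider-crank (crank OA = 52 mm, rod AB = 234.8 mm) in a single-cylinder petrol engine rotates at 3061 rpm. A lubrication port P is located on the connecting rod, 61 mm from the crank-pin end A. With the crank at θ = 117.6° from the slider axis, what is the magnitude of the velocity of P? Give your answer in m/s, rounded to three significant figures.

ω = 320.5 rad/s.  Crank-pin speed |V_A| = rω = 16.668 m/s, perpendicular to OA.
Rod angle: sinφ = −(r/L) sinθ ⇒ φ = -11.319°; ω_rod = −rω cosθ/√(L²−r²sin²θ) = +33.542 rad/s.
V_P = V_A + ω_rod × AP, with AP = 0.061 m along the rod.
Components: V_Px = −rω sinθ − a·ω_rod·sinφ = -14.37 m/s;  V_Py = rω cosθ + a·ω_rod·cosφ = -5.7162 m/s.
|V_P| = √(V_Px² + V_Py²) = 15.465 m/s.

15.5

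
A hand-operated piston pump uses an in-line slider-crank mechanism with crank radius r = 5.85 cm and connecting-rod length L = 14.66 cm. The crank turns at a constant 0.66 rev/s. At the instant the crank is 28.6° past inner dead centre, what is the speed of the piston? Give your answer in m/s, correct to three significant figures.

0.158

ω = 2π·0.66 = 4.147 rad/s
For an in-line slider-crank, x = r cosθ + √(L² − r² sin²θ), so v = −rω sinθ·[1 + r cosθ/√(L² − r² sin²θ)].
With r = 0.0585 m, L = 0.1466 m, θ = 28.6°: √(L² − r² sin²θ) = 0.1439 m.
v = −0.0585·4.147·0.47869·[1 + 0.0585·0.87798/0.1439] = -0.15758 m/s.
|v| = 0.15758 m/s.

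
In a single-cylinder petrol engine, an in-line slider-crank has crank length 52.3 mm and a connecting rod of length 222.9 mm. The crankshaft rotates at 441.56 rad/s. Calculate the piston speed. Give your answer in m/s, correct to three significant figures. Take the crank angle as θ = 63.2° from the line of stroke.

22.8

ω = 441.6 rad/s
For an in-line slider-crank, x = r cosθ + √(L² − r² sin²θ), so v = −rω sinθ·[1 + r cosθ/√(L² − r² sin²θ)].
With r = 0.0523 m, L = 0.2229 m, θ = 63.2°: √(L² − r² sin²θ) = 0.21796 m.
v = −0.0523·441.6·0.89259·[1 + 0.0523·0.45088/0.21796] = -22.843 m/s.
|v| = 22.843 m/s.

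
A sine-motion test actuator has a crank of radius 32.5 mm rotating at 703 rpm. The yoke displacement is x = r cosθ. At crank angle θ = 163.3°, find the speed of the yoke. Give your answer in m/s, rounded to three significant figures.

ω = 73.62 rad/s (from 703 rpm).
x = r cosθ ⇒ ẋ = −rω sinθ.
|v| = rω|sinθ| = 0.0325·73.62·|sin 163.3°| = 0.68753 m/s.

0.688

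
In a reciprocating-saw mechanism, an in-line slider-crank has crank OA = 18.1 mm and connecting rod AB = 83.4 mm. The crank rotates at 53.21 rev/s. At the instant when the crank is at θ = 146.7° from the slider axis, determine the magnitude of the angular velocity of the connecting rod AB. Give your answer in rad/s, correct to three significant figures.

ω = 334.3 rad/s (converted from 53.21 rev/s).
The rod makes angle φ with the slider axis where L sinφ = r sinθ; differentiating, L cosφ·φ̇ = r ω cosθ.
L cosφ = √(L² − r² sin²θ) = 0.082806 m.
|ω_rod| = r ω |cosθ| / √(L² − r² sin²θ) = 0.0181·334.3·0.83581/0.082806 = 61.08 rad/s.

61.1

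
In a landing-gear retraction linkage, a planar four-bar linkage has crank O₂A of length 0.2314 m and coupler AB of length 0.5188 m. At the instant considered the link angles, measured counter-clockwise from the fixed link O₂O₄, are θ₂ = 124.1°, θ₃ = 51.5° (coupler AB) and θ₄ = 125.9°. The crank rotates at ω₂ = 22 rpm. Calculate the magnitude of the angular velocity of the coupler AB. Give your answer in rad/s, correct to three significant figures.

0.0335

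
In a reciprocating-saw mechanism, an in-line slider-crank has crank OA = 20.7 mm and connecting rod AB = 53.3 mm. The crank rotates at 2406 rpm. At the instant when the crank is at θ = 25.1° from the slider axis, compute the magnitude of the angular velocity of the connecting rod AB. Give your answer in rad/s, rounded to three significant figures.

89.8

ω = 252 rad/s (converted from 2406 rpm).
The rod makes angle φ with the slider axis where L sinφ = r sinθ; differentiating, L cosφ·φ̇ = r ω cosθ.
L cosφ = √(L² − r² sin²θ) = 0.052572 m.
|ω_rod| = r ω |cosθ| / √(L² − r² sin²θ) = 0.0207·252·0.90557/0.052572 = 89.839 rad/s.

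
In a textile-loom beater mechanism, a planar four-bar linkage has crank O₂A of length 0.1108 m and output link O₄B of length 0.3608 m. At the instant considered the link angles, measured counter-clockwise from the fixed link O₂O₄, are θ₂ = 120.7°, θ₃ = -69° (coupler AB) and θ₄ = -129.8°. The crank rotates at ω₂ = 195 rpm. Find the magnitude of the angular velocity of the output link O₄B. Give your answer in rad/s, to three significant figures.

1.21

ω₂ = 20.42 rad/s (from 195 rpm).
Differentiating the loop-closure r₂e^{iθ₂}+r₃e^{iθ₃}=r₁+r₄e^{iθ₄} gives r₂ω₂e^{iθ₂}+r₃ω₃e^{iθ₃}=r₄ω₄e^{iθ₄}.
Eliminating the other unknown: ω₄ = r₂ω₂ sin(θ₂−θ₃) / [r₄ sin(θ₄−θ₃)].
Numerator sine = -0.16849; denominator sine = -0.87292.
Result = 0.1108·20.42·(-0.16849) / (0.3608·(-0.87292)) = +1.2104 rad/s; magnitude 1.2104 rad/s.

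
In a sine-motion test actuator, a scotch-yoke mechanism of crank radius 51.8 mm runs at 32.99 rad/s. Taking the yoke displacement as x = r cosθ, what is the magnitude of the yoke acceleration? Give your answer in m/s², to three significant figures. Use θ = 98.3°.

8.14

ω = 32.99 rad/s
x = r cosθ ⇒ ẍ = −rω² cosθ (ω constant).
|a| = rω²|cosθ| = 0.0518·(32.99)²·|cos 98.3°| = 8.1382 m/s².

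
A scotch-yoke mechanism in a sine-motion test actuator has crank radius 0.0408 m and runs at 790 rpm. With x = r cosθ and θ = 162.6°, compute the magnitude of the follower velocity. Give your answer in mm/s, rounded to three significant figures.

1010

ω = 82.73 rad/s (from 790 rpm).
x = r cosθ ⇒ ẋ = −rω sinθ.
|v| = rω|sinθ| = 0.0408·82.73·|sin 162.6°| = 1.0094 m/s = 1009.4 mm/s.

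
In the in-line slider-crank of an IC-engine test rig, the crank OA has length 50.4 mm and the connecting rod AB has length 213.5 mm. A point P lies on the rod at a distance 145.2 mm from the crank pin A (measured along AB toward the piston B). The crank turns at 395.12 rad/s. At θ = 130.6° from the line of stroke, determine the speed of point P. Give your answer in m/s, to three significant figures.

ω = 395.1 rad/s.  Crank-pin speed |V_A| = rω = 19.914 m/s, perpendicular to OA.
Rod angle: sinφ = −(r/L) sinθ ⇒ φ = -10.325°; ω_rod = −rω cosθ/√(L²−r²sin²θ) = +61.7 rad/s.
V_P = V_A + ω_rod × AP, with AP = 0.1452 m along the rod.
Components: V_Px = −rω sinθ − a·ω_rod·sinφ = -13.514 m/s;  V_Py = rω cosθ + a·ω_rod·cosφ = -4.1458 m/s.
|V_P| = √(V_Px² + V_Py²) = 14.136 m/s.

14.1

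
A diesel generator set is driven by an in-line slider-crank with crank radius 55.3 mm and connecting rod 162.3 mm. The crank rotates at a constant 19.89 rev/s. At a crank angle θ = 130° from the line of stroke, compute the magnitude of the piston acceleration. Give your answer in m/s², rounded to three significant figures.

599

ω = 2π·19.9 = 125 rad/s
x(θ) = r cosθ + √(L² − r² sin²θ); with ω constant, a = ω²·d²x/dθ².
d²x/dθ² = −r cosθ − r²(cos2θ)/√u − r⁴ sin²2θ/(4u^{3/2}),  u = L² − r² sin²θ = 0.0245467 m².
Substituting r = 0.0553 m, L = 0.1623 m, θ = 130°: d²x/dθ² = +0.038346 m.
a = ω²·d²x/dθ² = (125)²·(+0.038346) = +598.89 m/s²;  |a| = 598.89 m/s².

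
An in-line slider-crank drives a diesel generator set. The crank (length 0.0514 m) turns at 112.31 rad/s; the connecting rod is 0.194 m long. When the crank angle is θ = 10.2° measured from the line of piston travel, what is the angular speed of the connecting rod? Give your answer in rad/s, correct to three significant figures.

29.3

ω = 112.3 rad/s
The rod makes angle φ with the slider axis where L sinφ = r sinθ; differentiating, L cosφ·φ̇ = r ω cosθ.
L cosφ = √(L² − r² sin²θ) = 0.19379 m.
|ω_rod| = r ω |cosθ| / √(L² − r² sin²θ) = 0.0514·112.3·0.98420/0.19379 = 29.318 rad/s.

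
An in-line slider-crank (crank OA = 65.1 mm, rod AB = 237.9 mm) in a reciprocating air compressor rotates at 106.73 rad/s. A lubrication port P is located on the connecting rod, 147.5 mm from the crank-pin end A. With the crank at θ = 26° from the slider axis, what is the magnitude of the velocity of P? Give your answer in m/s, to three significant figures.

ω = 106.7 rad/s.  Crank-pin speed |V_A| = rω = 6.9481 m/s, perpendicular to OA.
Rod angle: sinφ = −(r/L) sinθ ⇒ φ = -6.890°; ω_rod = −rω cosθ/√(L²−r²sin²θ) = -26.441 rad/s.
V_P = V_A + ω_rod × AP, with AP = 0.1475 m along the rod.
Components: V_Px = −rω sinθ − a·ω_rod·sinφ = -3.5137 m/s;  V_Py = rω cosθ + a·ω_rod·cosφ = +2.373 m/s.
|V_P| = √(V_Px² + V_Py²) = 4.24 m/s.

4.24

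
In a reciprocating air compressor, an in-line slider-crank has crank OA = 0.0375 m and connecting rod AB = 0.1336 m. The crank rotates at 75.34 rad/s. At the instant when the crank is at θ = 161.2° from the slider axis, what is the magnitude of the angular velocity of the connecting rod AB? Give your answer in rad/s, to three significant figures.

ω = 75.34 rad/s
The rod makes angle φ with the slider axis where L sinφ = r sinθ; differentiating, L cosφ·φ̇ = r ω cosθ.
L cosφ = √(L² − r² sin²θ) = 0.13305 m.
|ω_rod| = r ω |cosθ| / √(L² − r² sin²θ) = 0.0375·75.34·0.94665/0.13305 = 20.101 rad/s.

20.1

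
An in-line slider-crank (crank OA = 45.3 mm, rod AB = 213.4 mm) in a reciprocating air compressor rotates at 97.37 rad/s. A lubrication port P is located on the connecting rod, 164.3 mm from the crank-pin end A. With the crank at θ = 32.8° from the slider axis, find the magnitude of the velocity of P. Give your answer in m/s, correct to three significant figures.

ω = 97.37 rad/s.  Crank-pin speed |V_A| = rω = 4.4109 m/s, perpendicular to OA.
Rod angle: sinφ = −(r/L) sinθ ⇒ φ = -6.603°; ω_rod = −rω cosθ/√(L²−r²sin²θ) = -17.49 rad/s.
V_P = V_A + ω_rod × AP, with AP = 0.1643 m along the rod.
Components: V_Px = −rω sinθ − a·ω_rod·sinφ = -2.7198 m/s;  V_Py = rω cosθ + a·ω_rod·cosφ = +0.85307 m/s.
|V_P| = √(V_Px² + V_Py²) = 2.8505 m/s.

2.85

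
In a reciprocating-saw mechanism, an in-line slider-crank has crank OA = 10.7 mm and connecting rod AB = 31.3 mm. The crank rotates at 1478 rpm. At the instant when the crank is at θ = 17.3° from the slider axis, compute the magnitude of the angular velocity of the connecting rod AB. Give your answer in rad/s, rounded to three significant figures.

50.8

ω = 154.8 rad/s (converted from 1478 rpm).
The rod makes angle φ with the slider axis where L sinφ = r sinθ; differentiating, L cosφ·φ̇ = r ω cosθ.
L cosφ = √(L² − r² sin²θ) = 0.031138 m.
|ω_rod| = r ω |cosθ| / √(L² − r² sin²θ) = 0.0107·154.8·0.95476/0.031138 = 50.78 rad/s.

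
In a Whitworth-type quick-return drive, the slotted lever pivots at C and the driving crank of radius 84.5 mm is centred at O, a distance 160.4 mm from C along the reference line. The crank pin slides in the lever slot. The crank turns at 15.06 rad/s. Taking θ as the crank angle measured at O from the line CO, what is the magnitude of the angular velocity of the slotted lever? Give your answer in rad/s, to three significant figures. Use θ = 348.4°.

5.17

ω = 15.06 rad/s
Crank pin A relative to C: A = (d + r cosθ, r sinθ); lever angle φ = atan2(r sinθ, d + r cosθ).
Differentiating tanφ: φ̇ = rω(d cosθ + r)/(d² + r² + 2dr cosθ).
d² + r² + 2dr cosθ = |CA|² = 0.0594223 m²;  d cosθ + r = +0.24162 m.
|ω_lever| = |0.0845·15.06·+0.24162| / 0.0594223 = 5.1745 rad/s.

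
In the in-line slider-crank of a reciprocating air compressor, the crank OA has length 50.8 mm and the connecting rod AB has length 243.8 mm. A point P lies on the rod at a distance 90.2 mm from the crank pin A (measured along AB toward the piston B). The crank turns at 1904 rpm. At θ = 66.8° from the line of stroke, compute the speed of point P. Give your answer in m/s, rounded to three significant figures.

9.92

ω = 199.4 rad/s.  Crank-pin speed |V_A| = rω = 10.129 m/s, perpendicular to OA.
Rod angle: sinφ = −(r/L) sinθ ⇒ φ = -11.041°; ω_rod = −rω cosθ/√(L²−r²sin²θ) = -16.675 rad/s.
V_P = V_A + ω_rod × AP, with AP = 0.0902 m along the rod.
Components: V_Px = −rω sinθ − a·ω_rod·sinφ = -9.5978 m/s;  V_Py = rω cosθ + a·ω_rod·cosφ = +2.5139 m/s.
|V_P| = √(V_Px² + V_Py²) = 9.9216 m/s.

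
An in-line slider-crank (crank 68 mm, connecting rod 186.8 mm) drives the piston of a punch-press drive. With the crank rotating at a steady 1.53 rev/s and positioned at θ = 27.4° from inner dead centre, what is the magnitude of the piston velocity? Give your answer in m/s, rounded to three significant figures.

0.399

ω = 2π·1.53 = 9.613 rad/s
For an in-line slider-crank, x = r cosθ + √(L² − r² sin²θ), so v = −rω sinθ·[1 + r cosθ/√(L² − r² sin²θ)].
With r = 0.068 m, L = 0.1868 m, θ = 27.4°: √(L² − r² sin²θ) = 0.18416 m.
v = −0.068·9.613·0.46020·[1 + 0.068·0.88782/0.18416] = -0.39945 m/s.
|v| = 0.39945 m/s.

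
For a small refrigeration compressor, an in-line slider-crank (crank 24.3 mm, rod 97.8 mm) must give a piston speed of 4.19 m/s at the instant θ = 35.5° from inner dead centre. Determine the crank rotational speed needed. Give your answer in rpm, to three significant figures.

2350

For an in-line slider-crank, |v_piston| = rω|sinθ|·[1 + r cosθ/√(L² − r² sin²θ)].
With r = 0.0243 m, L = 0.0978 m, θ = 35.5°: the bracketed kinematic factor |dx/dθ| = 0.016996 m.
ω = v/|dx/dθ| = 4.19/0.016996 = 246.53 rad/s.
N = 60ω/(2π) = 2354.2 rpm.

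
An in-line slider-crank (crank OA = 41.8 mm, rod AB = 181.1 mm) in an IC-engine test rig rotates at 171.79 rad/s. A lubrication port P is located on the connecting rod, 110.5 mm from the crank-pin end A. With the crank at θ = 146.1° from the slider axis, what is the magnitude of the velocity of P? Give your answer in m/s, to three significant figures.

4.23

ω = 171.8 rad/s.  Crank-pin speed |V_A| = rω = 7.1808 m/s, perpendicular to OA.
Rod angle: sinφ = −(r/L) sinθ ⇒ φ = -7.396°; ω_rod = −rω cosθ/√(L²−r²sin²θ) = +33.187 rad/s.
V_P = V_A + ω_rod × AP, with AP = 0.1105 m along the rod.
Components: V_Px = −rω sinθ − a·ω_rod·sinφ = -3.533 m/s;  V_Py = rω cosθ + a·ω_rod·cosφ = -2.3235 m/s.
|V_P| = √(V_Px² + V_Py²) = 4.2286 m/s.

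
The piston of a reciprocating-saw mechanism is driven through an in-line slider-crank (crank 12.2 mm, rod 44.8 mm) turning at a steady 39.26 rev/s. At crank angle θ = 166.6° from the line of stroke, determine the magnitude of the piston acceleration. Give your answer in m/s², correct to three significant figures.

ω = 2π·39.3 = 246.7 rad/s
x(θ) = r cosθ + √(L² − r² sin²θ); with ω constant, a = ω²·d²x/dθ².
d²x/dθ² = −r cosθ − r²(cos2θ)/√u − r⁴ sin²2θ/(4u^{3/2}),  u = L² − r² sin²θ = 0.00199905 m².
Substituting r = 0.0122 m, L = 0.0448 m, θ = 166.6°: d²x/dθ² = +0.0088839 m.
a = ω²·d²x/dθ² = (246.7)²·(+0.0088839) = +540.58 m/s²;  |a| = 540.58 m/s².

541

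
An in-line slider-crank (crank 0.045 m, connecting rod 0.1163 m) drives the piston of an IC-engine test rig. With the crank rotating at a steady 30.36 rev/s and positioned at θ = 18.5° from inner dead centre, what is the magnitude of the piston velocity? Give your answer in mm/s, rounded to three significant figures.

ω = 2π·30.4 = 190.8 rad/s
For an in-line slider-crank, x = r cosθ + √(L² − r² sin²θ), so v = −rω sinθ·[1 + r cosθ/√(L² − r² sin²θ)].
With r = 0.045 m, L = 0.1163 m, θ = 18.5°: √(L² − r² sin²θ) = 0.11542 m.
v = −0.045·190.8·0.31730·[1 + 0.045·0.94832/0.11542] = -3.7308 m/s.
|v| = 3.7308 m/s = 3730.8 mm/s.

3730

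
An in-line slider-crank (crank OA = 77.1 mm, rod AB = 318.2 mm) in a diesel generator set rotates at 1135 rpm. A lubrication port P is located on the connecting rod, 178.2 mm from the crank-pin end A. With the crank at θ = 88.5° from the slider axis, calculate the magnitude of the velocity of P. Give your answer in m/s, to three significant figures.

ω = 118.9 rad/s.  Crank-pin speed |V_A| = rω = 9.1639 m/s, perpendicular to OA.
Rod angle: sinφ = −(r/L) sinθ ⇒ φ = -14.017°; ω_rod = −rω cosθ/√(L²−r²sin²θ) = -0.77701 rad/s.
V_P = V_A + ω_rod × AP, with AP = 0.1782 m along the rod.
Components: V_Px = −rω sinθ − a·ω_rod·sinφ = -9.1943 m/s;  V_Py = rω cosθ + a·ω_rod·cosφ = +0.10554 m/s.
|V_P| = √(V_Px² + V_Py²) = 9.1949 m/s.

9.19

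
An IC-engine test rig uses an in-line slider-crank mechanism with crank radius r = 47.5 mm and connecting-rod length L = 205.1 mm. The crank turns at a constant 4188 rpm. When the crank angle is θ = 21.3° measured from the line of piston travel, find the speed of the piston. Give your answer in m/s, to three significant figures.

9.21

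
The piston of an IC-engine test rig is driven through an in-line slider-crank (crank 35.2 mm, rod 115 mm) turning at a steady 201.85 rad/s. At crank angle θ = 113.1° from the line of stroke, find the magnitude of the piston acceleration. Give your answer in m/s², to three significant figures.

ω = 201.8 rad/s
x(θ) = r cosθ + √(L² − r² sin²θ); with ω constant, a = ω²·d²x/dθ².
d²x/dθ² = −r cosθ − r²(cos2θ)/√u − r⁴ sin²2θ/(4u^{3/2}),  u = L² − r² sin²θ = 0.0121767 m².
Substituting r = 0.0352 m, L = 0.115 m, θ = 113.1°: d²x/dθ² = +0.021433 m.
a = ω²·d²x/dθ² = (201.8)²·(+0.021433) = +873.26 m/s²;  |a| = 873.26 m/s².

873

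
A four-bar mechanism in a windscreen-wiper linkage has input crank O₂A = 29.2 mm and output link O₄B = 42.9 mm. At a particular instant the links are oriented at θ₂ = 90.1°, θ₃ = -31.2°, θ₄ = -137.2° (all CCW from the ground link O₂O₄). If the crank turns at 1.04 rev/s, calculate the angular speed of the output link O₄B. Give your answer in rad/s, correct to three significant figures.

ω₂ = 6.535 rad/s (from 1.04 rev/s).
Differentiating the loop-closure r₂e^{iθ₂}+r₃e^{iθ₃}=r₁+r₄e^{iθ₄} gives r₂ω₂e^{iθ₂}+r₃ω₃e^{iθ₃}=r₄ω₄e^{iθ₄}.
Eliminating the other unknown: ω₄ = r₂ω₂ sin(θ₂−θ₃) / [r₄ sin(θ₄−θ₃)].
Numerator sine = +0.85446; denominator sine = -0.96126.
Result = 0.0292·6.535·(+0.85446) / (0.0429·(-0.96126)) = -3.9536 rad/s; magnitude 3.9536 rad/s.

3.95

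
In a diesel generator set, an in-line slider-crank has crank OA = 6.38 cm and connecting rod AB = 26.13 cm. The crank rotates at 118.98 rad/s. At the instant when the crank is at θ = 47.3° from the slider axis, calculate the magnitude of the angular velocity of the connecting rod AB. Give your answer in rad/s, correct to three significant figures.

20.0

ω = 119 rad/s
The rod makes angle φ with the slider axis where L sinφ = r sinθ; differentiating, L cosφ·φ̇ = r ω cosθ.
L cosφ = √(L² − r² sin²θ) = 0.25706 m.
|ω_rod| = r ω |cosθ| / √(L² − r² sin²θ) = 0.0638·119·0.67816/0.25706 = 20.026 rad/s.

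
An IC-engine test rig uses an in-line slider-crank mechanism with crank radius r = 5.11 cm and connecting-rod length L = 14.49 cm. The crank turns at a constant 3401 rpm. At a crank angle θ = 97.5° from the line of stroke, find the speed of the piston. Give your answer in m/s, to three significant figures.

17.2

ω = 2π·3401/60 = 356.2 rad/s
For an in-line slider-crank, x = r cosθ + √(L² − r² sin²θ), so v = −rω sinθ·[1 + r cosθ/√(L² − r² sin²θ)].
With r = 0.0511 m, L = 0.1449 m, θ = 97.5°: √(L² − r² sin²θ) = 0.13575 m.
v = −0.0511·356.2·0.99144·[1 + 0.0511·-0.13053/0.13575] = -17.157 m/s.
|v| = 17.157 m/s.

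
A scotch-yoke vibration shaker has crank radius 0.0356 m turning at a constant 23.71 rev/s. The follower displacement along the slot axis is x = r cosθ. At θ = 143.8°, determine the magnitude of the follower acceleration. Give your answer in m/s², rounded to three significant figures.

638

ω = 149 rad/s (from 23.71 rev/s).
x = r cosθ ⇒ ẍ = −rω² cosθ (ω constant).
|a| = rω²|cosθ| = 0.0356·(149)²·|cos 143.8°| = 637.57 m/s².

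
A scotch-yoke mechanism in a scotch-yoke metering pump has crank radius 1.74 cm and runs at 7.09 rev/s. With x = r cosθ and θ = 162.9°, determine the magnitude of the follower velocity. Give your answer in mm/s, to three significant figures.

228

ω = 44.55 rad/s (from 7.09 rev/s).
x = r cosθ ⇒ ẋ = −rω sinθ.
|v| = rω|sinθ| = 0.0174·44.55·|sin 162.9°| = 0.22792 m/s = 227.92 mm/s.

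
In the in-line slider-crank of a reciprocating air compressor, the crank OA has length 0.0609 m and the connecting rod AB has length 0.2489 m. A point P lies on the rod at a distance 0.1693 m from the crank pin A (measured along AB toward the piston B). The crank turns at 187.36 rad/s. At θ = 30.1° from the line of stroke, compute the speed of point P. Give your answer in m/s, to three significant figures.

7.27

ω = 187.4 rad/s.  Crank-pin speed |V_A| = rω = 11.41 m/s, perpendicular to OA.
Rod angle: sinφ = −(r/L) sinθ ⇒ φ = -7.048°; ω_rod = −rω cosθ/√(L²−r²sin²θ) = -39.963 rad/s.
V_P = V_A + ω_rod × AP, with AP = 0.1693 m along the rod.
Components: V_Px = −rω sinθ − a·ω_rod·sinφ = -6.5526 m/s;  V_Py = rω cosθ + a·ω_rod·cosφ = +3.157 m/s.
|V_P| = √(V_Px² + V_Py²) = 7.2734 m/s.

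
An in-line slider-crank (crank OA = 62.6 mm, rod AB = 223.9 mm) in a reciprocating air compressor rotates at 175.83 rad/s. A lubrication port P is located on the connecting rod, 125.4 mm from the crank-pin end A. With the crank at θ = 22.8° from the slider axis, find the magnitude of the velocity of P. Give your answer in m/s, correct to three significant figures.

ω = 175.8 rad/s.  Crank-pin speed |V_A| = rω = 11.007 m/s, perpendicular to OA.
Rod angle: sinφ = −(r/L) sinθ ⇒ φ = -6.220°; ω_rod = −rω cosθ/√(L²−r²sin²θ) = -45.587 rad/s.
V_P = V_A + ω_rod × AP, with AP = 0.1254 m along the rod.
Components: V_Px = −rω sinθ − a·ω_rod·sinφ = -4.8847 m/s;  V_Py = rω cosθ + a·ω_rod·cosφ = +4.4639 m/s.
|V_P| = √(V_Px² + V_Py²) = 6.6172 m/s.

6.62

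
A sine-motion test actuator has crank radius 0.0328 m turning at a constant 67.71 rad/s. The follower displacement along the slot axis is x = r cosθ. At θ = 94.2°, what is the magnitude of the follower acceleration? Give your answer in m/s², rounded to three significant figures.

ω = 67.71 rad/s
x = r cosθ ⇒ ẍ = −rω² cosθ (ω constant).
|a| = rω²|cosθ| = 0.0328·(67.71)²·|cos 94.2°| = 11.013 m/s².

11.0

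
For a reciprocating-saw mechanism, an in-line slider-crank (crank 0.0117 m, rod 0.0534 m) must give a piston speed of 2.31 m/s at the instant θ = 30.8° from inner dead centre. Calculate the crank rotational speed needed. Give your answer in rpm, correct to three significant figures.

For an in-line slider-crank, |v_piston| = rω|sinθ|·[1 + r cosθ/√(L² − r² sin²θ)].
With r = 0.0117 m, L = 0.0534 m, θ = 30.8°: the bracketed kinematic factor |dx/dθ| = 0.0071255 m.
ω = v/|dx/dθ| = 2.31/0.0071255 = 324.19 rad/s.
N = 60ω/(2π) = 3095.7 rpm.

3100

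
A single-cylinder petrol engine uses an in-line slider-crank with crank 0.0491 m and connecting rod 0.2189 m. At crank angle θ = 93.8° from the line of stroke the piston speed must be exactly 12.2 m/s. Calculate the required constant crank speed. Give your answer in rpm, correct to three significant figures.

2410

For an in-line slider-crank, |v_piston| = rω|sinθ|·[1 + r cosθ/√(L² − r² sin²θ)].
With r = 0.0491 m, L = 0.2189 m, θ = 93.8°: the bracketed kinematic factor |dx/dθ| = 0.048245 m.
ω = v/|dx/dθ| = 12.2/0.048245 = 252.88 rad/s.
N = 60ω/(2π) = 2414.8 rpm.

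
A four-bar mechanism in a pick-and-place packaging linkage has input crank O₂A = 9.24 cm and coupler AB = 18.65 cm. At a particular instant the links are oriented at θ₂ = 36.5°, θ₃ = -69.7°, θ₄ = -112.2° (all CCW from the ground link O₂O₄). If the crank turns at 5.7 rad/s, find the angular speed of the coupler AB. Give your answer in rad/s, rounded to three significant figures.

ω₂ = 5.7 rad/s
Differentiating the loop-closure r₂e^{iθ₂}+r₃e^{iθ₃}=r₁+r₄e^{iθ₄} gives r₂ω₂e^{iθ₂}+r₃ω₃e^{iθ₃}=r₄ω₄e^{iθ₄}.
Eliminating the other unknown: ω₃ = r₂ω₂ sin(θ₄−θ₂) / [r₃ sin(θ₃−θ₄)].
Numerator sine = -0.51952; denominator sine = +0.67559.
Result = 0.0924·5.7·(-0.51952) / (0.1865·(+0.67559)) = -2.1716 rad/s; magnitude 2.1716 rad/s.

2.17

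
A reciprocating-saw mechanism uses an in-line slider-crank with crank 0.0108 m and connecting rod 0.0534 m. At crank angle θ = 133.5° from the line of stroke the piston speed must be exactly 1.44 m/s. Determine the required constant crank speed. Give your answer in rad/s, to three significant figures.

For an in-line slider-crank, |v_piston| = rω|sinθ|·[1 + r cosθ/√(L² − r² sin²θ)].
With r = 0.0108 m, L = 0.0534 m, θ = 133.5°: the bracketed kinematic factor |dx/dθ| = 0.0067315 m.
ω = v/|dx/dθ| = 1.44/0.0067315 = 213.92 rad/s.

214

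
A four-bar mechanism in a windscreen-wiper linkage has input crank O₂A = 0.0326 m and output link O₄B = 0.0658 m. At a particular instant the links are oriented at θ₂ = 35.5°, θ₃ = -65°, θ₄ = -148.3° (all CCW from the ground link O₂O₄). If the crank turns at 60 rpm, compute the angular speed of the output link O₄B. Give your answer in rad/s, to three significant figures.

3.08

ω₂ = 6.283 rad/s (from 60 rpm).
Differentiating the loop-closure r₂e^{iθ₂}+r₃e^{iθ₃}=r₁+r₄e^{iθ₄} gives r₂ω₂e^{iθ₂}+r₃ω₃e^{iθ₃}=r₄ω₄e^{iθ₄}.
Eliminating the other unknown: ω₄ = r₂ω₂ sin(θ₂−θ₃) / [r₄ sin(θ₄−θ₃)].
Numerator sine = +0.98325; denominator sine = -0.99317.
Result = 0.0326·6.283·(+0.98325) / (0.0658·(-0.99317)) = -3.0819 rad/s; magnitude 3.0819 rad/s.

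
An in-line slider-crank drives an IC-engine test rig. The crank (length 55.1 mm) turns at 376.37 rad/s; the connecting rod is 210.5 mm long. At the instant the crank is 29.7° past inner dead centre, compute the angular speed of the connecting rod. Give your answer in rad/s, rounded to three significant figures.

ω = 376.4 rad/s
The rod makes angle φ with the slider axis where L sinφ = r sinθ; differentiating, L cosφ·φ̇ = r ω cosθ.
L cosφ = √(L² − r² sin²θ) = 0.20872 m.
|ω_rod| = r ω |cosθ| / √(L² − r² sin²θ) = 0.0551·376.4·0.86863/0.20872 = 86.305 rad/s.

86.3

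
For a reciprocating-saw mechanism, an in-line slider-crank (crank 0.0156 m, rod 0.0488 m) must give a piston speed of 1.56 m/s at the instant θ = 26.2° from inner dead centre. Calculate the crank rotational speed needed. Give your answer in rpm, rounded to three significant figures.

1680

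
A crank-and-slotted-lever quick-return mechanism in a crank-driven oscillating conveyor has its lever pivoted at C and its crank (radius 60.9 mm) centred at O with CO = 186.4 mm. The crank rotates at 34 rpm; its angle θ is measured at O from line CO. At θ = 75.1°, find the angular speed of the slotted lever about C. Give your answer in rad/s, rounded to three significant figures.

ω = 3.56 rad/s (from 34 rpm).
Crank pin A relative to C: A = (d + r cosθ, r sinθ); lever angle φ = atan2(r sinθ, d + r cosθ).
Differentiating tanφ: φ̇ = rω(d cosθ + r)/(d² + r² + 2dr cosθ).
d² + r² + 2dr cosθ = |CA|² = 0.0442916 m²;  d cosθ + r = +0.10883 m.
|ω_lever| = |0.0609·3.56·+0.10883| / 0.0442916 = 0.53278 rad/s.

0.533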